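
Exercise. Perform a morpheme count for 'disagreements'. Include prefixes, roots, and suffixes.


Decomposition: dis- (prefix) + agree (root) + -ment (suffix) + -s (plural) = 4 morpheme(s)

4 morphemes


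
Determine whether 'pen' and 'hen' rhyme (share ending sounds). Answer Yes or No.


Rime (stressed vowel + following sounds) of 'pen': -en = /ɛn/
Rime of 'hen': -en = /ɛn/
/ɛn/ and /ɛn/ are the same ending sound, so the words rhyme.

Yes


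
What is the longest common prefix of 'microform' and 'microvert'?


Compare from the start: 5 characters match: 'micro'. Mismatch at position 6: 'f' vs 'v'.

micro


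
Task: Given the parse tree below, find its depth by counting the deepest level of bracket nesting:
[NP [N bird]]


Count bracket nesting levels:
'[' at pos 0: depth = 1
'[' at pos 4: depth = 2
Maximum depth reached: 2

2


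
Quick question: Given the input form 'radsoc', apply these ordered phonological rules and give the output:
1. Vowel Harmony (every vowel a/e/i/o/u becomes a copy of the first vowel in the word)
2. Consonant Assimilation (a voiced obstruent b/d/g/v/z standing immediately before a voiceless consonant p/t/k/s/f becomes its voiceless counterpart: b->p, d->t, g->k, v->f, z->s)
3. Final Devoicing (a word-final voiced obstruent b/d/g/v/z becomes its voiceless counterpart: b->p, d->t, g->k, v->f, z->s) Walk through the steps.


Starting form: 'radsoc'
Rule 1: Vowel Harmony: all vowels become 'a' (matching first vowel). 'radsoc' -> 'radsac'
Rule 2: Consonant Assimilation: voiced obstruent before voiceless consonant becomes voiceless ('ds' -> 'ts'). 'radsac' -> 'ratsac'
Rule 3: Final Devoicing: final consonant 'c' is not one of the voiced obstruents b/d/g/v/z. No change.
Final form: 'ratsac'

ratsac


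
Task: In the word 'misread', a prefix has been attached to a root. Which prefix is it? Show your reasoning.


The word 'misread' = 'mis' (prefix) + 'read' (root). The prefix is 'mis'.

mis


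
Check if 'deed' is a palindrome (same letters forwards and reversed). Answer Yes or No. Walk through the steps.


Forward: 'deed'
Reversed: 'deed'
They are identical.

Yes


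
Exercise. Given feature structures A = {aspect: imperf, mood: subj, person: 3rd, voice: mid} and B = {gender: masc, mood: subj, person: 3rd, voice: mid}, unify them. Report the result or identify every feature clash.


Compare features:
aspect: A=imperf vs B=_ -> unified: imperf
gender: A=_ vs B=masc -> unified: masc
mood: A=subj vs B=subj -> unified: subj
person: A=3rd vs B=3rd -> unified: 3rd
voice: A=mid vs B=mid -> unified: mid
No clashes found.

Unified: {aspect: imperf, gender: masc, mood: subj, person: 3rd, voice: mid}


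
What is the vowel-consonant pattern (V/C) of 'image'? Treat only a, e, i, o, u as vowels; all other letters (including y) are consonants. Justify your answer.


Letter mapping: i = V, m = C, a = V, g = C, e = V.

VCVCV


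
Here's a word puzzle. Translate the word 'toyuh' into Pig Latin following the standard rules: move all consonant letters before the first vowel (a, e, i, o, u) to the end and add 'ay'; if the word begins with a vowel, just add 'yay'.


'toyuh': move consonant cluster 't' to end and add 'ay': 'oyuhtay'.

oyuhtay


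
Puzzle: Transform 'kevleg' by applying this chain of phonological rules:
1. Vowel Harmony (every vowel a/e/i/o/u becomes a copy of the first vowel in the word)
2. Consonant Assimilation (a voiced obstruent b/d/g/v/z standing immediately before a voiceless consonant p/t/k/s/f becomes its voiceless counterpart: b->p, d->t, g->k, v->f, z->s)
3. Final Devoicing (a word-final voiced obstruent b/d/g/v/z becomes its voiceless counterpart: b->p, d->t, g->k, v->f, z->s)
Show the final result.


Starting form: 'kevleg'
Rule 1: Vowel Harmony: all vowels already match. No change.
Rule 2: Consonant Assimilation: no voiced obstruent (b/d/g/v/z) stands immediately before a voiceless consonant (p/t/k/s/f). No change.
Rule 3: Final Devoicing: word-final voiced obstruent 'g' becomes voiceless 'k'. 'kevleg' -> 'kevlek'
Final form: 'kevlek'

kevlek


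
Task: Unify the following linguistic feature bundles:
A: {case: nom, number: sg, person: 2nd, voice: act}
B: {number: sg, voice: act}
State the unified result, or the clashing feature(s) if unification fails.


Compare features:
case: A=nom vs B=_ -> unified: nom
number: A=sg vs B=sg -> unified: sg
person: A=2nd vs B=_ -> unified: 2nd
voice: A=act vs B=act -> unified: act
No clashes found.

Unified: {case: nom, number: sg, person: 2nd, voice: act}


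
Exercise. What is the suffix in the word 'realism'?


The word 'realism' = 'real' (root) + '-ism' (suffix). The suffix is '-ism'.

ism


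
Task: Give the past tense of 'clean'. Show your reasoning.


Apply rule: Add -ed. 'clean' becomes 'cleaned'.

cleaned


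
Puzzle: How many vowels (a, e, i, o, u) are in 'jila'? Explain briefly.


Vowels in 'jila': i, a = 2 vowels.

2


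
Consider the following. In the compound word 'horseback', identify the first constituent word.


Split 'horseback' into 'horse' + 'back'. The first part is 'horse'.

horse


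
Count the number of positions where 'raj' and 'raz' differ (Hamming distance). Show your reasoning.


Alignment:
Position 1: 'r' vs 'r' = match
Position 2: 'a' vs 'a' = match
Position 3: 'j' vs 'z' = DIFFER
Total differences: 1

1


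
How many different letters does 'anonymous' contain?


Unique letters in 'anonymous': {a, m, n, o, s, u, y} = 7 distinct letters.

7


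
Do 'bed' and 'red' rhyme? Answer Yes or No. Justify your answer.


Rime (stressed vowel + following sounds) of 'bed': -ed = /ɛd/
Rime of 'red': -ed = /ɛd/
/ɛd/ and /ɛd/ are the same ending sound, so the words rhyme.

Yes


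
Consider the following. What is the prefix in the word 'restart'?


The word 'restart' = 're' (prefix) + 'start' (root). The prefix is 're'.

re


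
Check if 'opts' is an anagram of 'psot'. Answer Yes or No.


Sorted letters of 'opts': 'opst'
Sorted letters of 'psot': 'opst'
They match.

Yes


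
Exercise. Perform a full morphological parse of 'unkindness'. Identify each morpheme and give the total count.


Step 1: Identify prefix: 'un' (meaning: not/reverse)
Step 2: Identify root: 'kind'
Step 3: Identify suffix(es): 'ness'
Decomposition: un- (prefix: not/reverse) + kind (root) + -ness (suffix: state of)
Total morphemes: 3

3 morphemes (un- (prefix: not/reverse) + kind (root) + -ness (suffix: state of))


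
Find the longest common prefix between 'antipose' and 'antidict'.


Compare from the start: 4 characters match: 'anti'. Mismatch at position 5: 'p' vs 'd'.

anti


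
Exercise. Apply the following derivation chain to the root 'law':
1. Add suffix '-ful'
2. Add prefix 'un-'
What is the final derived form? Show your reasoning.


Step 1: Add suffix '-ful' to 'law' = 'lawful'
Step 2: Add prefix 'un-' to 'lawful' = 'unlawful'

unlawful


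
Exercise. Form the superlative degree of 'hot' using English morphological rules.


Apply superlative formation (double final consonant, add -est): 'hot' -> 'hottest'.

hottest


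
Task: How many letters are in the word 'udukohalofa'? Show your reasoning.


Spell out 'udukohalofa' and number each letter: u(1), d(2), u(3), k(4), o(5), h(6), a(7), l(8), o(9), f(10), a(11). Total: 11 letters.

11


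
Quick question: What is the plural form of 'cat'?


Apply rule: Add -s. 'cat' becomes 'cats'.

cats


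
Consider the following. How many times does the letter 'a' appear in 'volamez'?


Letter 'a' in 'volamez': found at position(s) 4 = 1 occurrence(s).

1


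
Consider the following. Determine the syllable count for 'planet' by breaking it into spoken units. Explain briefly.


Break 'planet' into syllables: plan-et -> plan | et = 2 syllables

2 syllables


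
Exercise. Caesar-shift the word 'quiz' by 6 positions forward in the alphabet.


Shift each letter by 6: q -> w, u -> a, i -> o, z -> f. Result: 'waof'.

waof


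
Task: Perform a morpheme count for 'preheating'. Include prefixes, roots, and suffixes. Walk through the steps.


Decomposition: pre- (prefix) + heat (root) + -ing (suffix) = 3 morpheme(s)

3 morphemes


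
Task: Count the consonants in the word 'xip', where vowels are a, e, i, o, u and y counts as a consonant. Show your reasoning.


Consonants in 'xip': x, p = 2 consonants.

2


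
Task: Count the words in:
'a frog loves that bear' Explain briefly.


Split into words: a | frog | loves | that | bear = 5 words.

5


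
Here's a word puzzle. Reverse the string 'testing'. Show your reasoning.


Reverse 'testing' character by character: 'gnitset'.

gnitset


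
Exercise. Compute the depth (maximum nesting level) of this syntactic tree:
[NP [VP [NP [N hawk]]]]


Count bracket nesting levels:
'[' at pos 0: depth = 1
'[' at pos 4: depth = 2
'[' at pos 8: depth = 3
'[' at pos 12: depth = 4
Maximum depth reached: 4

4


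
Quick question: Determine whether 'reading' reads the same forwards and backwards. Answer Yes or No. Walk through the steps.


Forward: 'reading'
Reversed: 'gnidaer'
They differ.

No


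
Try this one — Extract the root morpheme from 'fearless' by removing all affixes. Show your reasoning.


Remove suffix '-less' from 'fearless' to get root 'fear'.

fear


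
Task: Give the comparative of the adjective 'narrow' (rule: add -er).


Apply comparative formation (add -er): 'narrow' -> 'narrower'.

narrower


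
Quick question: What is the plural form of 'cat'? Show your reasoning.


Apply rule: Add -s. 'cat' becomes 'cats'.

cats


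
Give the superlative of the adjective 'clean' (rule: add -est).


Apply superlative formation (add -est): 'clean' -> 'cleanest'.

cleanest


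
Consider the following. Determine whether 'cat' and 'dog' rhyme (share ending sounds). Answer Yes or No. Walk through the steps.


Rime (stressed vowel + following sounds) of 'cat': -at = /æt/
Rime of 'dog': -og = /ɒg/
/æt/ and /ɒg/ are different ending sounds, so the words do not rhyme.

No


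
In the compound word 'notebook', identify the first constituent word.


Split 'notebook' into 'note' + 'book'. The first part is 'note'.

note


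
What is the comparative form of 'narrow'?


Apply comparative formation (add -er): 'narrow' -> 'narrower'.

narrower


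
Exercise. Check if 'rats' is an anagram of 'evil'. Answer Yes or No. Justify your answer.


Sorted letters of 'rats': 'arst'
Sorted letters of 'evil': 'eilv'
They do not match.

No


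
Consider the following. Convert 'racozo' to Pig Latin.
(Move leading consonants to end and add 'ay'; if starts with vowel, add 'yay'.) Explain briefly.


'racozo': move consonant cluster 'r' to end and add 'ay': 'acozoray'.

acozoray


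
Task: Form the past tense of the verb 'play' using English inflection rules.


Apply rule: Add -ed. 'play' becomes 'played'.

played


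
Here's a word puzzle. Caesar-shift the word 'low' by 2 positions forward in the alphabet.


Shift each letter by 2: l -> n, o -> q, w -> y. Result: 'nqy'.

nqy


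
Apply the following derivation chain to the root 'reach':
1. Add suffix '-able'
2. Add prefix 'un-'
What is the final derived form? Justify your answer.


Step 1: Add suffix '-able' to 'reach' = 'reachable'
Step 2: Add prefix 'un-' to 'reachable' = 'unreachable'

unreachable


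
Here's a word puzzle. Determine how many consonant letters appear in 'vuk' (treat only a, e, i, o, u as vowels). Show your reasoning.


Consonants in 'vuk': v, k = 2 consonants.

2


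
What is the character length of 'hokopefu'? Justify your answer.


Spell out 'hokopefu' and number each letter: h(1), o(2), k(3), o(4), p(5), e(6), f(7), u(8). Total: 8 letters.

8


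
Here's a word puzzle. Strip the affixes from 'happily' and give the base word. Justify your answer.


Remove suffix '-ly' from 'happily' to get root 'happy'.

happy


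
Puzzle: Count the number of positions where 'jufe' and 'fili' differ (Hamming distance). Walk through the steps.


Alignment:
Position 1: 'j' vs 'f' = DIFFER
Position 2: 'u' vs 'i' = DIFFER
Position 3: 'f' vs 'l' = DIFFER
Position 4: 'e' vs 'i' = DIFFER
Total differences: 4

4


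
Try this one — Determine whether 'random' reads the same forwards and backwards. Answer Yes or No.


Forward: 'random'
Reversed: 'modnar'
They differ.

No


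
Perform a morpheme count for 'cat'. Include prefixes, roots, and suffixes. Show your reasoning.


Decomposition: cat (free morpheme) = 1 morpheme(s)

1 morphemes


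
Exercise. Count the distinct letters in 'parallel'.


Unique letters in 'parallel': {a, e, l, p, r} = 5 distinct letters.

5


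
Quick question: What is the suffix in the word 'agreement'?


The word 'agreement' = 'agree' (root) + '-ment' (suffix). The suffix is '-ment'.

ment


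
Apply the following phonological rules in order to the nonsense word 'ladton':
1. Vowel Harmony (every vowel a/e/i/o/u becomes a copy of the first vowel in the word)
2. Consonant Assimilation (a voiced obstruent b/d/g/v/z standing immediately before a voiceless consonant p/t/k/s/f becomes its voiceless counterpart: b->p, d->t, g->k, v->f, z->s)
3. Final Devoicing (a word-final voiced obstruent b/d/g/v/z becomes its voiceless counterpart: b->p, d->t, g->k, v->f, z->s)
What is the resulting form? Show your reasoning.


Starting form: 'ladton'
Rule 1: Vowel Harmony: all vowels become 'a' (matching first vowel). 'ladton' -> 'ladtan'
Rule 2: Consonant Assimilation: voiced obstruent before voiceless consonant becomes voiceless ('dt' -> 'tt'). 'ladtan' -> 'lattan'
Rule 3: Final Devoicing: final consonant 'n' is not one of the voiced obstruents b/d/g/v/z. No change.
Final form: 'lattan'

lattan


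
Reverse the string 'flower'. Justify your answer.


Reverse 'flower' character by character: 'rewolf'.

rewolf


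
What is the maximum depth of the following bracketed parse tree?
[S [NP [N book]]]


Count bracket nesting levels:
'[' at pos 0: depth = 1
'[' at pos 3: depth = 2
'[' at pos 7: depth = 3
Maximum depth reached: 3

3


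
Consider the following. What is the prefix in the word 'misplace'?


The word 'misplace' = 'mis' (prefix) + 'place' (root). The prefix is 'mis'.

mis


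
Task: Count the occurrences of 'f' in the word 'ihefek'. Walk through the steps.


Letter 'f' in 'ihefek': found at position(s) 4 = 1 occurrence(s).

1


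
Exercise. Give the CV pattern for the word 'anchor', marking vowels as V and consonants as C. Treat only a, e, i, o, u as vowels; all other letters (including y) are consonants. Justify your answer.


Letter mapping: a = V, n = C, c = C, h = C, o = V, r = C.

VCCCVC


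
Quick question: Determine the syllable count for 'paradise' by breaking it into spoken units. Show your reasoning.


Break 'paradise' into syllables: par-a-dise -> par | a | dise = 3 syllables

3 syllables


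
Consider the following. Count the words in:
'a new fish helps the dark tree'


Split into words: a | new | fish | helps | the | dark | tree = 7 words.

7


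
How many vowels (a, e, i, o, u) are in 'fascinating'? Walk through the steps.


Vowels in 'fascinating': a, i, a, i = 4 vowels.

4


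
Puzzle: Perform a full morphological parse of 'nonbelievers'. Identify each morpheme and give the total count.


Step 1: Identify prefix: 'non' (meaning: not)
Step 2: Identify root: 'believe'
Step 3: Identify suffix(es): 'er, s'
Decomposition: non- (prefix: not) + believe (root) + -er (suffix: one who) + -s (plural)
Total morphemes: 4

4 morphemes (non- (prefix: not) + believe (root) + -er (suffix: one who) + -s (plural))


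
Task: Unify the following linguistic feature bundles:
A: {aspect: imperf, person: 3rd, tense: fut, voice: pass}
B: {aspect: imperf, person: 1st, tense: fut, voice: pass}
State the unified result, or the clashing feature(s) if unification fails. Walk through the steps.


Compare features:
aspect: A=imperf vs B=imperf -> unified: imperf
person: A=3rd vs B=1st -> CLASH
tense: A=fut vs B=fut -> unified: fut
voice: A=pass vs B=pass -> unified: pass
Clash detected on feature 'person' (3rd vs 1st); unification fails.

CLASH on 'person' (3rd vs 1st)


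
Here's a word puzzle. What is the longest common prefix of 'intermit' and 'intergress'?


Compare from the start: 5 characters match: 'inter'. Mismatch at position 6: 'm' vs 'g'.

inter


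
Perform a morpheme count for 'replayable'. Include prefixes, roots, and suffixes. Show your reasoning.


Decomposition: re- (prefix) + play (root) + -able (suffix) = 3 morpheme(s)

3 morphemes


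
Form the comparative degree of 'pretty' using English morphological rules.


Apply comparative formation (consonant + y: change y to i, add -er): 'pretty' -> 'prettier'.

prettier


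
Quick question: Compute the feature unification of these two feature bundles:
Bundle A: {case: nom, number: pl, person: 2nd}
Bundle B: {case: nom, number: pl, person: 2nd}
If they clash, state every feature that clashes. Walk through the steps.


Compare features:
case: A=nom vs B=nom -> unified: nom
number: A=pl vs B=pl -> unified: pl
person: A=2nd vs B=2nd -> unified: 2nd
No clashes found.

Unified: {case: nom, number: pl, person: 2nd}


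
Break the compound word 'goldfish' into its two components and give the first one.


Split 'goldfish' into 'gold' + 'fish'. The first part is 'gold'.

gold


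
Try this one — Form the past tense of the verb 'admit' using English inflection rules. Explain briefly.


Apply rule: Double final consonant and add -ed. 'admit' becomes 'admitted'.

admitted


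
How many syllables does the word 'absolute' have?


Break 'absolute' into syllables: ab-so-lute -> ab | so | lute = 3 syllables

3 syllables


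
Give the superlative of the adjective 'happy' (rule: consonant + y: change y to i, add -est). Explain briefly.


Apply superlative formation (consonant + y: change y to i, add -est): 'happy' -> 'happiest'.

happiest


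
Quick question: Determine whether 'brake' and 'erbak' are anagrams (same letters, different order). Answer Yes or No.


Sorted letters of 'brake': 'abekr'
Sorted letters of 'erbak': 'abekr'
They match.

Yes


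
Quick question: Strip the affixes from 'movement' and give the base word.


Remove suffix '-ment' from 'movement' to get root 'move'.

move


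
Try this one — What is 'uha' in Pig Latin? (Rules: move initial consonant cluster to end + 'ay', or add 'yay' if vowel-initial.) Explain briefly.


'uha' starts with a vowel, so add 'yay': 'uhayay'.

uhayay


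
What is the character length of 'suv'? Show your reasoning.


Spell out 'suv' and number each letter: s(1), u(2), v(3). Total: 3 letters.

3


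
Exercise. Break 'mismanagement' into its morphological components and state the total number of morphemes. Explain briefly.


Step 1: Identify prefix: 'mis' (meaning: wrongly)
Step 2: Identify root: 'manage'
Step 3: Identify suffix(es): 'ment'
Decomposition: mis- (prefix: wrongly) + manage (root) + -ment (suffix: action/result)
Total morphemes: 3

3 morphemes (mis- (prefix: wrongly) + manage (root) + -ment (suffix: action/result))


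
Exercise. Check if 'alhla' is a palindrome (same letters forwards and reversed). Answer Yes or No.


Forward: 'alhla'
Reversed: 'alhla'
They are identical.

Yes


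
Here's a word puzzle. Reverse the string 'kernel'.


Reverse 'kernel' character by character: 'lenrek'.

lenrek


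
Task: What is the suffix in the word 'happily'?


The word 'happily' = 'happy' (root) + '-ly' (suffix). The suffix is '-ly'.

ly


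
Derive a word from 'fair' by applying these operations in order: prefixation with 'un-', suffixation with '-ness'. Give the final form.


Step 1: Add prefix 'un-' to 'fair' = 'unfair'
Step 2: Add suffix '-ness' to 'unfair' = 'unfairness'

unfairness


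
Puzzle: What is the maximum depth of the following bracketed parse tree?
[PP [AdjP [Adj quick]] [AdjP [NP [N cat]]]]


Count bracket nesting levels:
'[' at pos 0: depth = 1
'[' at pos 4: depth = 2
'[' at pos 10: depth = 3
'[' at pos 23: depth = 2
'[' at pos 29: depth = 3
'[' at pos 33: depth = 4
Maximum depth reached: 4

4


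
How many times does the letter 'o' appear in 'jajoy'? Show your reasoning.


Letter 'o' in 'jajoy': found at position(s) 4 = 1 occurrence(s).

1


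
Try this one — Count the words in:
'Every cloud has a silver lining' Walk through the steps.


Split into words: Every | cloud | has | a | silver | lining = 6 words.

6


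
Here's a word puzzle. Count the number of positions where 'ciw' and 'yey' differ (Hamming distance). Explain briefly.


Alignment:
Position 1: 'c' vs 'y' = DIFFER
Position 2: 'i' vs 'e' = DIFFER
Position 3: 'w' vs 'y' = DIFFER
Total differences: 3

3


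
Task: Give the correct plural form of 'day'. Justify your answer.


Apply rule: Add -s. 'day' becomes 'days'.

days


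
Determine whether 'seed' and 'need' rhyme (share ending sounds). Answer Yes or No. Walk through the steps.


Rime (stressed vowel + following sounds) of 'seed': -eed = /iːd/
Rime of 'need': -eed = /iːd/
/iːd/ and /iːd/ are the same ending sound, so the words rhyme.

Yes


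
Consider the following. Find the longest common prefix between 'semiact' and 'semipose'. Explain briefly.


Compare from the start: 4 characters match: 'semi'. Mismatch at position 5: 'a' vs 'p'.

semi


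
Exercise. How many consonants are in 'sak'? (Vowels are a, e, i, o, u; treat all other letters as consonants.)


Consonants in 'sak': s, k = 2 consonants.

2


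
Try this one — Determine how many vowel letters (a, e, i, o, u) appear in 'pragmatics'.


Vowels in 'pragmatics': a, a, i = 3 vowels.

3


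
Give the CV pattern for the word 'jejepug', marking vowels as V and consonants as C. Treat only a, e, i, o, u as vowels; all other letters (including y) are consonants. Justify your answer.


Letter mapping: j = C, e = V, j = C, e = V, p = C, u = V, g = C.

CVCVCVC


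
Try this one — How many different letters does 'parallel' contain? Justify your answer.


Unique letters in 'parallel': {a, e, l, p, r} = 5 distinct letters.

5


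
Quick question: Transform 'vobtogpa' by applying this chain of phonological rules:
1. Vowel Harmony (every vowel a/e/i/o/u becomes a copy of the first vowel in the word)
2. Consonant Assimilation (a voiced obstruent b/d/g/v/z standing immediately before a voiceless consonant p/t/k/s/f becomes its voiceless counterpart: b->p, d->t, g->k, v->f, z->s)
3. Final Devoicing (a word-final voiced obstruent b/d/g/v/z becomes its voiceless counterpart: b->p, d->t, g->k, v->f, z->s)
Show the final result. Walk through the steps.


Starting form: 'vobtogpa'
Rule 1: Vowel Harmony: all vowels become 'o' (matching first vowel). 'vobtogpa' -> 'vobtogpo'
Rule 2: Consonant Assimilation: voiced obstruent before voiceless consonant becomes voiceless ('bt' -> 'pt', 'gp' -> 'kp'). 'vobtogpo' -> 'voptokpo'
Rule 3: Final Devoicing: the word ends in the vowel 'o', not a consonant. No change.
Final form: 'voptokpo'

voptokpo


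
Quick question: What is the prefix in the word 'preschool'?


The word 'preschool' = 'pre' (prefix) + 'school' (root). The prefix is 'pre'.

pre


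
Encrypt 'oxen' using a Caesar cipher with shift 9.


Shift each letter by 9: o -> x, x -> g, e -> n, n -> w. Result: 'xgnw'.

xgnw


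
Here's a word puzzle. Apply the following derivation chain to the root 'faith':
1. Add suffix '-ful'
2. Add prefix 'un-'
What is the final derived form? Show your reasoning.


Step 1: Add suffix '-ful' to 'faith' = 'faithful'
Step 2: Add prefix 'un-' to 'faithful' = 'unfaithful'

unfaithful


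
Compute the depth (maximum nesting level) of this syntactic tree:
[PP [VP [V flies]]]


Count bracket nesting levels:
'[' at pos 0: depth = 1
'[' at pos 4: depth = 2
'[' at pos 8: depth = 3
Maximum depth reached: 3

3


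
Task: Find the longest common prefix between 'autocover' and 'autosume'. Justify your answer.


Compare from the start: 4 characters match: 'auto'. Mismatch at position 5: 'c' vs 's'.

auto


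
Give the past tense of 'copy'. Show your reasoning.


Apply rule: Change -y to -ied. 'copy' becomes 'copied'.

copied


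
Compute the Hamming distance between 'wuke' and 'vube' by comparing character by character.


Alignment:
Position 1: 'w' vs 'v' = DIFFER
Position 2: 'u' vs 'u' = match
Position 3: 'k' vs 'b' = DIFFER
Position 4: 'e' vs 'e' = match
Total differences: 2

2


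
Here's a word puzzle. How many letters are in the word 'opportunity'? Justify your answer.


Spell out 'opportunity' and number each letter: o(1), p(2), p(3), o(4), r(5), t(6), u(7), n(8), i(9), t(10), y(11). Total: 11 letters.

11


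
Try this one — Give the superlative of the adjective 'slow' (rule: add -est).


Apply superlative formation (add -est): 'slow' -> 'slowest'.

slowest


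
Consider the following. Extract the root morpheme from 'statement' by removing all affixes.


Remove suffix '-ment' from 'statement' to get root 'state'.

state


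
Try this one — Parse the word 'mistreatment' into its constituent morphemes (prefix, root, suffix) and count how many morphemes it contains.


Step 1: Identify prefix: 'mis' (meaning: wrongly)
Step 2: Identify root: 'treat'
Step 3: Identify suffix(es): 'ment'
Decomposition: mis- (prefix: wrongly) + treat (root) + -ment (suffix: action/result)
Total morphemes: 3

3 morphemes (mis- (prefix: wrongly) + treat (root) + -ment (suffix: action/result))


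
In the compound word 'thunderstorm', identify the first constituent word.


Split 'thunderstorm' into 'thunder' + 'storm'. The first part is 'thunder'.

thunder


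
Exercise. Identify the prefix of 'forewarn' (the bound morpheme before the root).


The word 'forewarn' = 'fore' (prefix) + 'warn' (root). The prefix is 'fore'.

fore


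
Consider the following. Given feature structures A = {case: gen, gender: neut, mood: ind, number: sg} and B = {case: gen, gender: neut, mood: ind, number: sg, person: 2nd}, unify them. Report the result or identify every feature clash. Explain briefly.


Compare features:
case: A=gen vs B=gen -> unified: gen
gender: A=neut vs B=neut -> unified: neut
mood: A=ind vs B=ind -> unified: ind
number: A=sg vs B=sg -> unified: sg
person: A=_ vs B=2nd -> unified: 2nd
No clashes found.

Unified: {case: gen, gender: neut, mood: ind, number: sg, person: 2nd}


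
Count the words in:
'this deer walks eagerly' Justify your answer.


Split into words: this | deer | walks | eagerly = 4 words.

4


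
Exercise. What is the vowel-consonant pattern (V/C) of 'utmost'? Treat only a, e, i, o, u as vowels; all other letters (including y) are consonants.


Letter mapping: u = V, t = C, m = C, o = V, s = C, t = C.

VCCVCC


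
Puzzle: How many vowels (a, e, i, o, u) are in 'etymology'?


Vowels in 'etymology': e, o, o = 3 vowels.

3


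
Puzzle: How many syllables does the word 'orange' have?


Break 'orange' into syllables: or-ange -> or | ange = 2 syllables

2 syllables


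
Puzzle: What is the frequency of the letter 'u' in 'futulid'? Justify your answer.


Letter 'u' in 'futulid': found at position(s) 2, 4 = 2 occurrence(s).

2


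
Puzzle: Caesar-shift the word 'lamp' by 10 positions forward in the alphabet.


Shift each letter by 10: l -> v, a -> k, m -> w, p -> z. Result: 'vkwz'.

vkwz


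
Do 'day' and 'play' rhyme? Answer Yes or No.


Rime (stressed vowel + following sounds) of 'day': -ay = /eɪ/
Rime of 'play': -ay = /eɪ/
/eɪ/ and /eɪ/ are the same ending sound, so the words rhyme.

Yes


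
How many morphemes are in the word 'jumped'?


Decomposition: jump (root) + -ed (suffix) = 2 morpheme(s)

2 morphemes


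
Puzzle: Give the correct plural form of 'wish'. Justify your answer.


Apply rule: Add -es (sibilant/fricative ending). 'wish' becomes 'wishes'.

wishes


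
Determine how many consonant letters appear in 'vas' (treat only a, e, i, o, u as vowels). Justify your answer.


Consonants in 'vas': v, s = 2 consonants.

2


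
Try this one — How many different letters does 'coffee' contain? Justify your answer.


Unique letters in 'coffee': {c, e, f, o} = 4 distinct letters.

4


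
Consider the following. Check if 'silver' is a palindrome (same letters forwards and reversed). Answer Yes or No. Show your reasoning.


Forward: 'silver'
Reversed: 'revlis'
They differ.

No


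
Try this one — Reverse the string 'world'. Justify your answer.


Reverse 'world' character by character: 'dlrow'.

dlrow


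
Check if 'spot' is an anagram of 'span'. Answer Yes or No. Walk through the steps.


Sorted letters of 'spot': 'opst'
Sorted letters of 'span': 'anps'
They do not match.

No


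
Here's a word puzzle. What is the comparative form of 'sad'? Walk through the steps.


Apply comparative formation (double final consonant, add -er): 'sad' -> 'sadder'.

sadder


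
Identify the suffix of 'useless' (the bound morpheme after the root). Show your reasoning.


The word 'useless' = 'use' (root) + '-less' (suffix). The suffix is '-less'.

less


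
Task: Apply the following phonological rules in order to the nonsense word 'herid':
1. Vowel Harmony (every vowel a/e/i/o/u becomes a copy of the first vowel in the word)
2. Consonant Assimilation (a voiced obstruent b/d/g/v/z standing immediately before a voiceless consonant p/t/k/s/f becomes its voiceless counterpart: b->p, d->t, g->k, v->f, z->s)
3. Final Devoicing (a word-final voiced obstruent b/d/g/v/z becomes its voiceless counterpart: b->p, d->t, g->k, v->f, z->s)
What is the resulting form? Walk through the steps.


Starting form: 'herid'
Rule 1: Vowel Harmony: all vowels become 'e' (matching first vowel). 'herid' -> 'hered'
Rule 2: Consonant Assimilation: no voiced obstruent (b/d/g/v/z) stands immediately before a voiceless consonant (p/t/k/s/f). No change.
Rule 3: Final Devoicing: word-final voiced obstruent 'd' becomes voiceless 't'. 'hered' -> 'heret'
Final form: 'heret'

heret


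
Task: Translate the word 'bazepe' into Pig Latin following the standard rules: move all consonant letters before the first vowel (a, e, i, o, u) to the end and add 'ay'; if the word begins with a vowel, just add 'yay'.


'bazepe': move consonant cluster 'b' to end and add 'ay': 'azepebay'.

azepebay


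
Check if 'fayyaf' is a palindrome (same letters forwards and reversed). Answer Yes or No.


Forward: 'fayyaf'
Reversed: 'fayyaf'
They are identical.

Yes


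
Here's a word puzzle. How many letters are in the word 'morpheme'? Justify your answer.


Spell out 'morpheme' and number each letter: m(1), o(2), r(3), p(4), h(5), e(6), m(7), e(8). Total: 8 letters.

8


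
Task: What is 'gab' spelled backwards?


Reverse 'gab' character by character: 'bag'.

bag


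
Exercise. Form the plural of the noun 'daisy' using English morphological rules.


Apply rule: Change -y to -ies (consonant + y). 'daisy' becomes 'daisies'.

daisies


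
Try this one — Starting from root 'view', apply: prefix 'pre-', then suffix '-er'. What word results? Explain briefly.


Step 1: Add prefix 'pre-' to 'view' = 'preview'
Step 2: Add suffix '-er' to 'preview' = 'previewer'

previewer


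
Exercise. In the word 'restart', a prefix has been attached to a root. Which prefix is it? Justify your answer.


The word 'restart' = 're' (prefix) + 'start' (root). The prefix is 're'.

re


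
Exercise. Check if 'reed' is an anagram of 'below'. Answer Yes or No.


Sorted letters of 'reed': 'deer'
Sorted letters of 'below': 'below'
They do not match.

No


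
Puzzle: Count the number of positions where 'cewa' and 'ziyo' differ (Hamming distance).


Alignment:
Position 1: 'c' vs 'z' = DIFFER
Position 2: 'e' vs 'i' = DIFFER
Position 3: 'w' vs 'y' = DIFFER
Position 4: 'a' vs 'o' = DIFFER
Total differences: 4

4


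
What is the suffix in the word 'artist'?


The word 'artist' = 'art' (root) + '-ist' (suffix). The suffix is '-ist'.

ist


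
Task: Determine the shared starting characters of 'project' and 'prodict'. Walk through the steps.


Compare from the start: 3 characters match: 'pro'. Mismatch at position 4: 'j' vs 'd'.

pro


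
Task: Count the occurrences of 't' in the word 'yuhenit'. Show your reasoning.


Letter 't' in 'yuhenit': found at position(s) 7 = 1 occurrence(s).

1


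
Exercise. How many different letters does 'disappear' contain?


Unique letters in 'disappear': {a, d, e, i, p, r, s} = 7 distinct letters.

7


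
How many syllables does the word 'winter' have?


Break 'winter' into syllables: win-ter -> win | ter = 2 syllables

2 syllables


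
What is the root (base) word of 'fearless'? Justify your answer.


Remove suffix '-less' from 'fearless' to get root 'fear'.

fear


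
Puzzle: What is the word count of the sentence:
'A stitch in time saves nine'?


Split into words: A | stitch | in | time | saves | nine = 6 words.

6


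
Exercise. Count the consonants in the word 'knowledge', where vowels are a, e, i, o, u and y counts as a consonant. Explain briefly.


Consonants in 'knowledge': k, n, w, l, d, g = 6 consonants.

6


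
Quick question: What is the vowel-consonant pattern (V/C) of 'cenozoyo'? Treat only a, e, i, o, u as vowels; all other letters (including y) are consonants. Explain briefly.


Letter mapping: c = C, e = V, n = C, o = V, z = C, o = V, y = C, o = V.

CVCVCVCV


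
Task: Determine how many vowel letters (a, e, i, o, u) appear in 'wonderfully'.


Vowels in 'wonderfully': o, e, u = 3 vowels.

3


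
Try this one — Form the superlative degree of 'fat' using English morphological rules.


Apply superlative formation (double final consonant, add -est): 'fat' -> 'fattest'.

fattest


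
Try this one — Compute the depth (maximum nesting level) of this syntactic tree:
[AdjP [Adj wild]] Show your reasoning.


Count bracket nesting levels:
'[' at pos 0: depth = 1
'[' at pos 6: depth = 2
Maximum depth reached: 2

2


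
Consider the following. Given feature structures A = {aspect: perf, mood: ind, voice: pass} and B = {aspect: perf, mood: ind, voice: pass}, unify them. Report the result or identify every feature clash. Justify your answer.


Compare features:
aspect: A=perf vs B=perf -> unified: perf
mood: A=ind vs B=ind -> unified: ind
voice: A=pass vs B=pass -> unified: pass
No clashes found.

Unified: {aspect: perf, mood: ind, voice: pass}


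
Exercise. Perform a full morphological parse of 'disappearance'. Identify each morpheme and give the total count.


Step 1: Identify prefix: 'dis' (meaning: not/apart)
Step 2: Identify root: 'appear'
Step 3: Identify suffix(es): 'ance'
Decomposition: dis- (prefix: not/apart) + appear (root) + -ance (suffix: state/act)
Total morphemes: 3

3 morphemes (dis- (prefix: not/apart) + appear (root) + -ance (suffix: state/act))


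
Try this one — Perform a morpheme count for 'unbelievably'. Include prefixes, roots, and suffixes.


Decomposition: un- (prefix) + believe (root) + -able (suffix) + -ly (suffix) = 4 morpheme(s)

4 morphemes


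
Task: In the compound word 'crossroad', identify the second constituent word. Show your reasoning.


Split 'crossroad' into 'cross' + 'road'. The second part is 'road'.

road


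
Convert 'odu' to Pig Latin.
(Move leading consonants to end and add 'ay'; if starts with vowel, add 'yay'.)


'odu' starts with a vowel, so add 'yay': 'oduyay'.

oduyay


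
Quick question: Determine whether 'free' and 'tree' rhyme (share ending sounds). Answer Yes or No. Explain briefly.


Rime (stressed vowel + following sounds) of 'free': -ee = /iː/
Rime of 'tree': -ee = /iː/
/iː/ and /iː/ are the same ending sound, so the words rhyme.

Yes


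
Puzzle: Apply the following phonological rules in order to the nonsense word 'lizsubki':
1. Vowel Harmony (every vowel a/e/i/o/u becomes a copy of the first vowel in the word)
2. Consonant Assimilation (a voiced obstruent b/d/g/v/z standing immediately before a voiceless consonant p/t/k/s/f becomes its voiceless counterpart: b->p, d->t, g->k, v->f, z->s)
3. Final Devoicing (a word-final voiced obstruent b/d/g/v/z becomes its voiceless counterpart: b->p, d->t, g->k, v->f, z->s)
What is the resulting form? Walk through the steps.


Starting form: 'lizsubki'
Rule 1: Vowel Harmony: all vowels become 'i' (matching first vowel). 'lizsubki' -> 'lizsibki'
Rule 2: Consonant Assimilation: voiced obstruent before voiceless consonant becomes voiceless ('zs' -> 'ss', 'bk' -> 'pk'). 'lizsibki' -> 'lissipki'
Rule 3: Final Devoicing: the word ends in the vowel 'i', not a consonant. No change.
Final form: 'lissipki'

lissipki


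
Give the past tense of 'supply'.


Apply rule: Change -y to -ied. 'supply' becomes 'supplied'.

supplied


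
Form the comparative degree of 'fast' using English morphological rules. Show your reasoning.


Apply comparative formation (add -er): 'fast' -> 'faster'.

faster


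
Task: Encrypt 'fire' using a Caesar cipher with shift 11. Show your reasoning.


Shift each letter by 11: f -> q, i -> t, r -> c, e -> p. Result: 'qtcp'.

qtcp


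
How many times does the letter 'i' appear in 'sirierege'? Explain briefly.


Letter 'i' in 'sirierege': found at position(s) 2, 4 = 2 occurrence(s).

2


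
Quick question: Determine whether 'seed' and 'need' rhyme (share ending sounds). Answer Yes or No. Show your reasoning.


Rime (stressed vowel + following sounds) of 'seed': -eed = /iːd/
Rime of 'need': -eed = /iːd/
/iːd/ and /iːd/ are the same ending sound, so the words rhyme.

Yes


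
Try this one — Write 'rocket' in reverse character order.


Reverse 'rocket' character by character: 'tekcor'.

tekcor


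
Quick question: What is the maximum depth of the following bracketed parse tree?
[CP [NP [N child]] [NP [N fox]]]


Count bracket nesting levels:
'[' at pos 0: depth = 1
'[' at pos 4: depth = 2
'[' at pos 8: depth = 3
'[' at pos 19: depth = 2
'[' at pos 23: depth = 3
Maximum depth reached: 3

3


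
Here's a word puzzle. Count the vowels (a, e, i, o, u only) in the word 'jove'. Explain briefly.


Vowels in 'jove': o, e = 2 vowels.

2


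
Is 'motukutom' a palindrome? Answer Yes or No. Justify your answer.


Forward: 'motukutom'
Reversed: 'motukutom'
They are identical.

Yes


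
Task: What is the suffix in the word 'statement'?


The word 'statement' = 'state' (root) + '-ment' (suffix). The suffix is '-ment'.

ment


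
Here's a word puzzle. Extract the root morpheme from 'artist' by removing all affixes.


Remove suffix '-ist' from 'artist' to get root 'art'.

art


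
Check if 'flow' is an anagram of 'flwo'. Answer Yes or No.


Sorted letters of 'flow': 'flow'
Sorted letters of 'flwo': 'flow'
They match.

Yes


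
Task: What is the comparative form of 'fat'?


Apply comparative formation (double final consonant, add -er): 'fat' -> 'fatter'.

fatter


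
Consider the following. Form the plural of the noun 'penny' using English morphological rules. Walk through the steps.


Apply rule: Change -y to -ies (consonant + y). 'penny' becomes 'pennies'.

pennies


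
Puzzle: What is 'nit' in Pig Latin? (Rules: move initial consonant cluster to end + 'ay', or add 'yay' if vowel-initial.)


'nit': move consonant cluster 'n' to end and add 'ay': 'itnay'.

itnay


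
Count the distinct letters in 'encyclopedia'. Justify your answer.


Unique letters in 'encyclopedia': {a, c, d, e, i, l, n, o, p, y} = 10 distinct letters.

10
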